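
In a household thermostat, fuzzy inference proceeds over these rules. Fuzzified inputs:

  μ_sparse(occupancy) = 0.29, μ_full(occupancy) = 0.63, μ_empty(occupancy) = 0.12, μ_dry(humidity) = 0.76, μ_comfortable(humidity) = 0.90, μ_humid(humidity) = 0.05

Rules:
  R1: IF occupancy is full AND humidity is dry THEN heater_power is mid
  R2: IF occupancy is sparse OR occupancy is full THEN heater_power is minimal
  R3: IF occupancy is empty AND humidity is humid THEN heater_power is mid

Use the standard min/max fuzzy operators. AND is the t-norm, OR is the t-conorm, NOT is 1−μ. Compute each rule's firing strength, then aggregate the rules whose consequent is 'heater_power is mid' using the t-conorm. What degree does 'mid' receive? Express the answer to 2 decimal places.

R1: full=0.63, dry=0.76; AND[min(a, b)] → w = 0.63
R2: sparse=0.29, full=0.63; OR[max(a, b)] → w = 0.63
R3: empty=0.12, humid=0.05; AND[min(a, b)] → w = 0.05
Rules with consequent 'mid': {R1, R3} → strengths 0.63, 0.05
Aggregate via t-conorm [max(a, b)]: 0.63

0.63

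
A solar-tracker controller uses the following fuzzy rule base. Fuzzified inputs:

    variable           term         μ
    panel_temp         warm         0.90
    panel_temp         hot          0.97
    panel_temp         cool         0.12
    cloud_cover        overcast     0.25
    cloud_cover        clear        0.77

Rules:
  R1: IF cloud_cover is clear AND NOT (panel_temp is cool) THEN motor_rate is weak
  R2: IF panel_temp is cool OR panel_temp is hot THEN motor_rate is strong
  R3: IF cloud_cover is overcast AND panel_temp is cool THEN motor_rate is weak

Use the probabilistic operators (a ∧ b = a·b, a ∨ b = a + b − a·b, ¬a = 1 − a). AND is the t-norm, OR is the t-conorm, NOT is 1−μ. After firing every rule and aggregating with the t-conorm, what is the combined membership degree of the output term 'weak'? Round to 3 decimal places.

R1: clear=0.77, ¬cool=1−0.12=0.88; AND[a·b] → w = 0.6776
R2: cool=0.12, hot=0.97; OR[a + b − a·b] → w = 0.9736
R3: overcast=0.25, cool=0.12; AND[a·b] → w = 0.0300
Rules with consequent 'weak': {R1, R3} → strengths 0.6776, 0.0300
Aggregate via t-conorm [a + b − a·b]: 0.6873

0.687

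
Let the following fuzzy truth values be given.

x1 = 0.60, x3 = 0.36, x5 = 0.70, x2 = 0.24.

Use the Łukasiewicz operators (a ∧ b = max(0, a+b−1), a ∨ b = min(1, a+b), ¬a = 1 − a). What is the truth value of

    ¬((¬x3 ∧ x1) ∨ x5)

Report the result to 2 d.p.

¬x3 = 1 − 0.36 = 0.64
¬x3 ∧ x1 = max(0, a+b−1) on (0.64, 0.60) = 0.24
(¬x3 ∧ x1) ∨ x5 = min(1, a+b) on (0.24, 0.70) = 0.94
¬((¬x3 ∧ x1) ∨ x5) = 1 − 0.94 = 0.06

0.06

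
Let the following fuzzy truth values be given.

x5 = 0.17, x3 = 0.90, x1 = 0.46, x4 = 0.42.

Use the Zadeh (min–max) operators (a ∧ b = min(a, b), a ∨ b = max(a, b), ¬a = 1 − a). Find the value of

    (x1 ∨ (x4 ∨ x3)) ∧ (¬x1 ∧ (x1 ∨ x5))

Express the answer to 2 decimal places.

0.46

x4 ∨ x3 = max(a, b) on (0.42, 0.90) = 0.90
x1 ∨ (x4 ∨ x3) = max(a, b) on (0.46, 0.90) = 0.90
¬x1 = 1 − 0.46 = 0.54
x1 ∨ x5 = max(a, b) on (0.46, 0.17) = 0.46
¬x1 ∧ (x1 ∨ x5) = min(a, b) on (0.54, 0.46) = 0.46
(x1 ∨ (x4 ∨ x3)) ∧ (¬x1 ∧ (x1 ∨ x5)) = min(a, b) on (0.90, 0.46) = 0.46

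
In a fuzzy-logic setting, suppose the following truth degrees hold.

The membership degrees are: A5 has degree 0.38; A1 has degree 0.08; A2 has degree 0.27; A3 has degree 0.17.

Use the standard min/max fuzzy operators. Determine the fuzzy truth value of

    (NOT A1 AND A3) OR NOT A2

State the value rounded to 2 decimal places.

NOT A1 = 1 − 0.08 = 0.92
NOT A1 AND A3 = min(a, b) on (0.92, 0.17) = 0.17
NOT A2 = 1 − 0.27 = 0.73
(NOT A1 AND A3) OR NOT A2 = max(a, b) on (0.17, 0.73) = 0.73

0.73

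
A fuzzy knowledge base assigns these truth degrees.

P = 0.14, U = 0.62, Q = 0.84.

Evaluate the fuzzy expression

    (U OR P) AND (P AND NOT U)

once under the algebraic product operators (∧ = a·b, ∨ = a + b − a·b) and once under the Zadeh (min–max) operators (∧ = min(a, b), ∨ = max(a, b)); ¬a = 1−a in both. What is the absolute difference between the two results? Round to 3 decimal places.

0.104

Under algebraic product:
  U OR P = a + b − a·b on (0.6200, 0.1400) = 0.6732
  NOT U = 1 − 0.6200 = 0.3800
  P AND NOT U = a·b on (0.1400, 0.3800) = 0.0532
  (U OR P) AND (P AND NOT U) = a·b on (0.6732, 0.0532) = 0.0358
  → value = 0.0358
Under Zadeh (min–max):
  U OR P = max(a, b) on (0.62, 0.14) = 0.62
  NOT U = 1 − 0.62 = 0.38
  P AND NOT U = min(a, b) on (0.14, 0.38) = 0.14
  (U OR P) AND (P AND NOT U) = min(a, b) on (0.62, 0.14) = 0.14
  → value = 0.1400
|0.0358 − 0.1400| = 0.104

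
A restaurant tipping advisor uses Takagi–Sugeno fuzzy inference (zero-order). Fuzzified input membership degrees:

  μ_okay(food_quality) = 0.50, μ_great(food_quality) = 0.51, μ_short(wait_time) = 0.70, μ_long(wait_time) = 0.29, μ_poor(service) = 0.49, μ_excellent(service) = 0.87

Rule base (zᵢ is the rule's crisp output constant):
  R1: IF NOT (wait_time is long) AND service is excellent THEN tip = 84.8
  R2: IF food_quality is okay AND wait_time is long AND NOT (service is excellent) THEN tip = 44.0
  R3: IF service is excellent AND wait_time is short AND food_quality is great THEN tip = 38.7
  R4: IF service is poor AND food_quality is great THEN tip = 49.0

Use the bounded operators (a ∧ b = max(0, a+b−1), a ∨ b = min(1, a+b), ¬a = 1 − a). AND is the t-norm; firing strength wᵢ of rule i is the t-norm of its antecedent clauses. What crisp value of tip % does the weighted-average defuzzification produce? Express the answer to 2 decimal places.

79.21

R1 (z=84.8): ¬long=1−0.29=0.71, excellent=0.87; AND[max(0, a+b−1)] → w = 0.58
R2 (z=44.0): okay=0.50, long=0.29, ¬excellent=1−0.87=0.13; AND[max(0, a+b−1)] → w = 0.00
R3 (z=38.7): excellent=0.87, short=0.70, great=0.51; AND[max(0, a+b−1)] → w = 0.08
R4 (z=49.0): poor=0.49, great=0.51; AND[max(0, a+b−1)] → w = 0.00
Weighted average = (0.58·84.8 + 0.00·44.0 + 0.08·38.7 + 0.00·49.0) / (0.58 + 0.00 + 0.08 + 0.00)
  = 52.2800 / 0.6600 = 79.21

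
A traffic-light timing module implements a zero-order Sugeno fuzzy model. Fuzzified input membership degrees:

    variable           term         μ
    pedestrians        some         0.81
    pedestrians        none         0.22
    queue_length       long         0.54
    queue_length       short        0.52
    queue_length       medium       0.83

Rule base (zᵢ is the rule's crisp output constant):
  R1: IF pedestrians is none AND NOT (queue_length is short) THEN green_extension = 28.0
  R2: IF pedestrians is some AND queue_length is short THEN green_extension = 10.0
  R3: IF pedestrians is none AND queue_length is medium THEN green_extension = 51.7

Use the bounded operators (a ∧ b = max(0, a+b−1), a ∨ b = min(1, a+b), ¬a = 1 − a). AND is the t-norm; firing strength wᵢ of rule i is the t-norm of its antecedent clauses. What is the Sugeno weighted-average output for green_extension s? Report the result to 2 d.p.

15.49

R1 (z=28.0): none=0.22, ¬short=1−0.52=0.48; AND[max(0, a+b−1)] → w = 0.00
R2 (z=10.0): some=0.81, short=0.52; AND[max(0, a+b−1)] → w = 0.33
R3 (z=51.7): none=0.22, medium=0.83; AND[max(0, a+b−1)] → w = 0.05
Weighted average = (0.00·28.0 + 0.33·10.0 + 0.05·51.7) / (0.00 + 0.33 + 0.05)
  = 5.8850 / 0.3800 = 15.49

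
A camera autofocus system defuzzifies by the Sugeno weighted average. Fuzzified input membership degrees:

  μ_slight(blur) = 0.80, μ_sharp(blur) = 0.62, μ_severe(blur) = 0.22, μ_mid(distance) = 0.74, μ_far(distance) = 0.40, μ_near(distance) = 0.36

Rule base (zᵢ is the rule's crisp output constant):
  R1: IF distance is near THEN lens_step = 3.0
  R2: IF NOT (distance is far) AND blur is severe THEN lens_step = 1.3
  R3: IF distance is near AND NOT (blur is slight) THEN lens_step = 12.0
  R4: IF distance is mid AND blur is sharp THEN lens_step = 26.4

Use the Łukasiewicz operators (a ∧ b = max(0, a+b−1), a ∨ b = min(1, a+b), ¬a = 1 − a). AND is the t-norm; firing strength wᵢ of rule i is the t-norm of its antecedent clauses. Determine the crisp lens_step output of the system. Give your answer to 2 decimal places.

14.70

R1 (z=3.0): near=0.36 → w = 0.36
R2 (z=1.3): ¬far=1−0.40=0.60, severe=0.22; AND[max(0, a+b−1)] → w = 0.00
R3 (z=12.0): near=0.36, ¬slight=1−0.80=0.20; AND[max(0, a+b−1)] → w = 0.00
R4 (z=26.4): mid=0.74, sharp=0.62; AND[max(0, a+b−1)] → w = 0.36
Weighted average = (0.36·3.0 + 0.00·1.3 + 0.00·12.0 + 0.36·26.4) / (0.36 + 0.00 + 0.00 + 0.36)
  = 10.5840 / 0.7200 = 14.70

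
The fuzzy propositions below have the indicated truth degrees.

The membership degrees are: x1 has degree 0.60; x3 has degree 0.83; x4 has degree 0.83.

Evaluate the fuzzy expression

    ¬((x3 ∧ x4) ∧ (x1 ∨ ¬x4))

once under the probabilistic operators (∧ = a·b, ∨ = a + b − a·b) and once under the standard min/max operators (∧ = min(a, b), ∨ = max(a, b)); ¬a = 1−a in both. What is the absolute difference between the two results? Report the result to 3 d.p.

Under probabilistic:
  x3 ∧ x4 = a·b on (0.8300, 0.8300) = 0.6889
  ¬x4 = 1 − 0.8300 = 0.1700
  x1 ∨ ¬x4 = a + b − a·b on (0.6000, 0.1700) = 0.6680
  (x3 ∧ x4) ∧ (x1 ∨ ¬x4) = a·b on (0.6889, 0.6680) = 0.4602
  ¬((x3 ∧ x4) ∧ (x1 ∨ ¬x4)) = 1 − 0.4602 = 0.5398
  → value = 0.5398
Under standard min/max:
  x3 ∧ x4 = min(a, b) on (0.83, 0.83) = 0.83
  ¬x4 = 1 − 0.83 = 0.17
  x1 ∨ ¬x4 = max(a, b) on (0.60, 0.17) = 0.60
  (x3 ∧ x4) ∧ (x1 ∨ ¬x4) = min(a, b) on (0.83, 0.60) = 0.60
  ¬((x3 ∧ x4) ∧ (x1 ∨ ¬x4)) = 1 − 0.60 = 0.40
  → value = 0.4000
|0.5398 − 0.4000| = 0.140

0.140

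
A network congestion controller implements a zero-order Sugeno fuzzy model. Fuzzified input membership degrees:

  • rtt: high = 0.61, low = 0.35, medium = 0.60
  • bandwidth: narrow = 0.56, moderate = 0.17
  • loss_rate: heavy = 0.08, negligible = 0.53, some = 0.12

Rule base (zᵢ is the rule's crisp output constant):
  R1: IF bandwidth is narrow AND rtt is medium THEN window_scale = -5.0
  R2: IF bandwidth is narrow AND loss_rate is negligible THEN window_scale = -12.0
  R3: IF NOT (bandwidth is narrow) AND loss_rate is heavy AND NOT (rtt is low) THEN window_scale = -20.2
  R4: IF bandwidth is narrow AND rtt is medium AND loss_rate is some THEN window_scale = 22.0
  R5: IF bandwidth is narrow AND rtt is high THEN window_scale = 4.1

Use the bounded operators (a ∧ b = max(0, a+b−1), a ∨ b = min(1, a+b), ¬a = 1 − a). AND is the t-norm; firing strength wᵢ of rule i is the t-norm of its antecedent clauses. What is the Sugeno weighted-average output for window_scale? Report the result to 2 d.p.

-2.82

R1 (z=-5.0): narrow=0.56, medium=0.60; AND[max(0, a+b−1)] → w = 0.16
R2 (z=-12.0): narrow=0.56, negligible=0.53; AND[max(0, a+b−1)] → w = 0.09
R3 (z=-20.2): ¬narrow=1−0.56=0.44, heavy=0.08, ¬low=1−0.35=0.65; AND[max(0, a+b−1)] → w = 0.00
R4 (z=22.0): narrow=0.56, medium=0.60, some=0.12; AND[max(0, a+b−1)] → w = 0.00
R5 (z=4.1): narrow=0.56, high=0.61; AND[max(0, a+b−1)] → w = 0.17
Weighted average = (0.16·-5.0 + 0.09·-12.0 + 0.00·-20.2 + 0.00·22.0 + 0.17·4.1) / (0.16 + 0.09 + 0.00 + 0.00 + 0.17)
  = -1.1830 / 0.4200 = -2.82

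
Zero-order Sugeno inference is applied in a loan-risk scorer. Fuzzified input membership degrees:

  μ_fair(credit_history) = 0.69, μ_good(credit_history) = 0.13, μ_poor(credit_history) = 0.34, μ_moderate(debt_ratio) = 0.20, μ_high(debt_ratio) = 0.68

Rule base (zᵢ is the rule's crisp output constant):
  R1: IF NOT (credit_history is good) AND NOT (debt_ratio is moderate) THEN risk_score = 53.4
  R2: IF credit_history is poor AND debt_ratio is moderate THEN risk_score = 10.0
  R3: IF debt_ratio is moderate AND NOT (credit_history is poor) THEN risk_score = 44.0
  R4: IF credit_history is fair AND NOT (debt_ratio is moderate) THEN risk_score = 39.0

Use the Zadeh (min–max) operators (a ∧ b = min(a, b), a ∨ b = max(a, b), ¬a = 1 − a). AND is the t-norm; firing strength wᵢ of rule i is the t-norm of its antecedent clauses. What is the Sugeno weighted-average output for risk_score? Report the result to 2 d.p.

42.56

R1 (z=53.4): ¬good=1−0.13=0.87, ¬moderate=1−0.20=0.80; AND[min(a, b)] → w = 0.80
R2 (z=10.0): poor=0.34, moderate=0.20; AND[min(a, b)] → w = 0.20
R3 (z=44.0): moderate=0.20, ¬poor=1−0.34=0.66; AND[min(a, b)] → w = 0.20
R4 (z=39.0): fair=0.69, ¬moderate=1−0.20=0.80; AND[min(a, b)] → w = 0.69
Weighted average = (0.80·53.4 + 0.20·10.0 + 0.20·44.0 + 0.69·39.0) / (0.80 + 0.20 + 0.20 + 0.69)
  = 80.4300 / 1.8900 = 42.56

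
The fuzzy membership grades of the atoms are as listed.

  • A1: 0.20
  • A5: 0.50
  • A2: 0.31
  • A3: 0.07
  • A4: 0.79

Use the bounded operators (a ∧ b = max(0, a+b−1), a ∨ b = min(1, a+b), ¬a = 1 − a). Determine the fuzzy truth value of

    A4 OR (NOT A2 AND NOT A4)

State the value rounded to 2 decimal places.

0.79

NOT A2 = 1 − 0.31 = 0.69
NOT A4 = 1 − 0.79 = 0.21
NOT A2 AND NOT A4 = max(0, a+b−1) on (0.69, 0.21) = 0.00
A4 OR (NOT A2 AND NOT A4) = min(1, a+b) on (0.79, 0.00) = 0.79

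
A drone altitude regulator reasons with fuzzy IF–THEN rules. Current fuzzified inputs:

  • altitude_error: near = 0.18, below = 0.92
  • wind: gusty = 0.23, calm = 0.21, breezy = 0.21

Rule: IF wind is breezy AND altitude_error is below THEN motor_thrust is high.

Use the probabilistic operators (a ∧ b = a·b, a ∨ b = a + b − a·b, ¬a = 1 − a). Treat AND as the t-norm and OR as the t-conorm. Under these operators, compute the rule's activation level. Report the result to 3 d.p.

firing strength: breezy=0.21, below=0.92; AND[a·b] → w = 0.1932

0.193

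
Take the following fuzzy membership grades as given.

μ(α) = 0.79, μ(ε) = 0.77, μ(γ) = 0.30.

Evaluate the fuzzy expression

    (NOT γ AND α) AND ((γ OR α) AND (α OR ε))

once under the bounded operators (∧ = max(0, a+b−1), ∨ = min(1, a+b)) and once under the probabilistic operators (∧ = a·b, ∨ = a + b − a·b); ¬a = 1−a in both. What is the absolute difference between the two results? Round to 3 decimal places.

Under bounded:
  NOT γ = 1 − 0.30 = 0.70
  NOT γ AND α = max(0, a+b−1) on (0.70, 0.79) = 0.49
  γ OR α = min(1, a+b) on (0.30, 0.79) = 1.00
  α OR ε = min(1, a+b) on (0.79, 0.77) = 1.00
  (γ OR α) AND (α OR ε) = max(0, a+b−1) on (1.00, 1.00) = 1.00
  (NOT γ AND α) AND ((γ OR α) AND (α OR ε)) = max(0, a+b−1) on (0.49, 1.00) = 0.49
  → value = 0.4900
Under probabilistic:
  NOT γ = 1 − 0.3000 = 0.7000
  NOT γ AND α = a·b on (0.7000, 0.7900) = 0.5530
  γ OR α = a + b − a·b on (0.3000, 0.7900) = 0.8530
  α OR ε = a + b − a·b on (0.7900, 0.7700) = 0.9517
  (γ OR α) AND (α OR ε) = a·b on (0.8530, 0.9517) = 0.8118
  (NOT γ AND α) AND ((γ OR α) AND (α OR ε)) = a·b on (0.5530, 0.8118) = 0.4489
  → value = 0.4489
|0.4900 − 0.4489| = 0.041

0.041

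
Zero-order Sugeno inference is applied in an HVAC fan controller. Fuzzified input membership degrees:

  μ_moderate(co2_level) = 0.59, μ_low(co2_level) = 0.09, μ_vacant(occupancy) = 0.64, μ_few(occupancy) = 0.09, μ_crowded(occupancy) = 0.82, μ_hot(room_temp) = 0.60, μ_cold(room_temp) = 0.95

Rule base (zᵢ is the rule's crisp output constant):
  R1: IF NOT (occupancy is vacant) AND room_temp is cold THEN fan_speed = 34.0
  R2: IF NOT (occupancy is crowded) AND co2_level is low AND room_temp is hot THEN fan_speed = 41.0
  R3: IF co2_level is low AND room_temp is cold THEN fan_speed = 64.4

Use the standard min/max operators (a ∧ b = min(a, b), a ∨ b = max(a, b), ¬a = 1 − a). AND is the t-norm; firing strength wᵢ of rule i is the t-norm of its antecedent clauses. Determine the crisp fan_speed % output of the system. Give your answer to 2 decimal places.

40.23

R1 (z=34.0): ¬vacant=1−0.64=0.36, cold=0.95; AND[min(a, b)] → w = 0.36
R2 (z=41.0): ¬crowded=1−0.82=0.18, low=0.09, hot=0.60; AND[min(a, b)] → w = 0.09
R3 (z=64.4): low=0.09, cold=0.95; AND[min(a, b)] → w = 0.09
Weighted average = (0.36·34.0 + 0.09·41.0 + 0.09·64.4) / (0.36 + 0.09 + 0.09)
  = 21.7260 / 0.5400 = 40.23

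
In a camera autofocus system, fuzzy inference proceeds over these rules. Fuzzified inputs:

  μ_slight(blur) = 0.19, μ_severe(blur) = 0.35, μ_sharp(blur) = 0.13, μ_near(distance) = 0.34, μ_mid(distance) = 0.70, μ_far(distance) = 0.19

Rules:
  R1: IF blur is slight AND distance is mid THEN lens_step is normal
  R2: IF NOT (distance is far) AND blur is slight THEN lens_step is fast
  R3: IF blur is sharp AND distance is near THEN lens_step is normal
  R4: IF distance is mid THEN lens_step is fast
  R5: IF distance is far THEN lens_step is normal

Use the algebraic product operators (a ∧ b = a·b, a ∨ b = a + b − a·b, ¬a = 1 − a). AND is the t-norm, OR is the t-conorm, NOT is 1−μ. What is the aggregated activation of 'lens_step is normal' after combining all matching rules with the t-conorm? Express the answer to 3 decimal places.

0.329

R1: slight=0.19, mid=0.70; AND[a·b] → w = 0.1330
R2: ¬far=1−0.19=0.81, slight=0.19; AND[a·b] → w = 0.1539
R3: sharp=0.13, near=0.34; AND[a·b] → w = 0.0442
R4: mid=0.70 → w = 0.7000
R5: far=0.19 → w = 0.1900
Rules with consequent 'normal': {R1, R3, R5} → strengths 0.1330, 0.0442, 0.1900
Aggregate via t-conorm [a + b − a·b]: 0.3288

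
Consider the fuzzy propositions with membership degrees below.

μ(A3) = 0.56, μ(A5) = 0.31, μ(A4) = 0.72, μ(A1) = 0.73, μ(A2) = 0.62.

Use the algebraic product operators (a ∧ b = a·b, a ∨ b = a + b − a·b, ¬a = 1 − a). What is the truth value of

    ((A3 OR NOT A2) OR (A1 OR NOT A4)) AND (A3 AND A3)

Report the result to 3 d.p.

0.297

NOT A2 = 1 − 0.6200 = 0.3800
A3 OR NOT A2 = a + b − a·b on (0.5600, 0.3800) = 0.7272
NOT A4 = 1 − 0.7200 = 0.2800
A1 OR NOT A4 = a + b − a·b on (0.7300, 0.2800) = 0.8056
(A3 OR NOT A2) OR (A1 OR NOT A4) = a + b − a·b on (0.7272, 0.8056) = 0.9470
A3 AND A3 = a·b on (0.5600, 0.5600) = 0.3136
((A3 OR NOT A2) OR (A1 OR NOT A4)) AND (A3 AND A3) = a·b on (0.9470, 0.3136) = 0.2970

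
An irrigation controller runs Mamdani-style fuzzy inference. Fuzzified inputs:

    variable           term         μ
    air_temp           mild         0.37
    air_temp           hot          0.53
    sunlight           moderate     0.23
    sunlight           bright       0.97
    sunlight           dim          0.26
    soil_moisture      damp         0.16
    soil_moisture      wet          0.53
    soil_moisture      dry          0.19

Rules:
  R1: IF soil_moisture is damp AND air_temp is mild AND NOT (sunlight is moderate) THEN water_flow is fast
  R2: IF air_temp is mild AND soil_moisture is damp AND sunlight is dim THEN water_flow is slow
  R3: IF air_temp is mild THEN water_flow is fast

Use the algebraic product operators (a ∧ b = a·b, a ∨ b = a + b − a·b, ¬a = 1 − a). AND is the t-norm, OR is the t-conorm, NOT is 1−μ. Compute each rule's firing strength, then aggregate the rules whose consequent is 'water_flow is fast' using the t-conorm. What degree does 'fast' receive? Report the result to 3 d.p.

R1: damp=0.16, mild=0.37, ¬moderate=1−0.23=0.77; AND[a·b] → w = 0.0456
R2: mild=0.37, damp=0.16, dim=0.26; AND[a·b] → w = 0.0154
R3: mild=0.37 → w = 0.3700
Rules with consequent 'fast': {R1, R3} → strengths 0.0456, 0.3700
Aggregate via t-conorm [a + b − a·b]: 0.3987

0.399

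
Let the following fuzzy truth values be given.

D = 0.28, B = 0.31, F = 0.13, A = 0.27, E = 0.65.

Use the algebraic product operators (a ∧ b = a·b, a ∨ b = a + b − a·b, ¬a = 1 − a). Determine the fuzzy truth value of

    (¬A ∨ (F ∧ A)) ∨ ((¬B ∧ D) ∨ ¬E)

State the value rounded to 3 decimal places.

0.863

¬A = 1 − 0.2700 = 0.7300
F ∧ A = a·b on (0.1300, 0.2700) = 0.0351
¬A ∨ (F ∧ A) = a + b − a·b on (0.7300, 0.0351) = 0.7395
¬B = 1 − 0.3100 = 0.6900
¬B ∧ D = a·b on (0.6900, 0.2800) = 0.1932
¬E = 1 − 0.6500 = 0.3500
(¬B ∧ D) ∨ ¬E = a + b − a·b on (0.1932, 0.3500) = 0.4756
(¬A ∨ (F ∧ A)) ∨ ((¬B ∧ D) ∨ ¬E) = a + b − a·b on (0.7395, 0.4756) = 0.8634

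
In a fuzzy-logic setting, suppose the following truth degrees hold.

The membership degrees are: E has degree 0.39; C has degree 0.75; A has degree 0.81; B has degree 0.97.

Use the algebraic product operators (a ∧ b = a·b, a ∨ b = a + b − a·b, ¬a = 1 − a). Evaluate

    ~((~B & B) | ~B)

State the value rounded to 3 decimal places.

0.942

~B = 1 − 0.9700 = 0.0300
~B & B = a·b on (0.0300, 0.9700) = 0.0291
~B = 1 − 0.9700 = 0.0300
(~B & B) | ~B = a + b − a·b on (0.0291, 0.0300) = 0.0582
~((~B & B) | ~B) = 1 − 0.0582 = 0.9418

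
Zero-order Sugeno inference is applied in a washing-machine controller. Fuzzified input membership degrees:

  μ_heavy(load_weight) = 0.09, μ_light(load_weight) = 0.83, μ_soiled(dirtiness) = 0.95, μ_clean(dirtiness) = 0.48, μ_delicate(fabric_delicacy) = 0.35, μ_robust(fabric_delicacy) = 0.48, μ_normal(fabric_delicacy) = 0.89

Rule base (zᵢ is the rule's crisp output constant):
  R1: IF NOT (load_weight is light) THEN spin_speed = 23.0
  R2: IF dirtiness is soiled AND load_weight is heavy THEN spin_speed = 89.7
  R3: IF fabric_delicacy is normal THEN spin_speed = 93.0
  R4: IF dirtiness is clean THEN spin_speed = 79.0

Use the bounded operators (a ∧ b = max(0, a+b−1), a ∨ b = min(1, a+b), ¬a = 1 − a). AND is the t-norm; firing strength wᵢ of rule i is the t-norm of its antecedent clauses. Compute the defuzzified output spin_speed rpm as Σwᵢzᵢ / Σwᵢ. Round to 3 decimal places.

R1 (z=23.0): ¬light=1−0.83=0.17 → w = 0.17
R2 (z=89.7): soiled=0.95, heavy=0.09; AND[max(0, a+b−1)] → w = 0.04
R3 (z=93.0): normal=0.89 → w = 0.89
R4 (z=79.0): clean=0.48 → w = 0.48
Weighted average = (0.17·23.0 + 0.04·89.7 + 0.89·93.0 + 0.48·79.0) / (0.17 + 0.04 + 0.89 + 0.48)
  = 128.1880 / 1.5800 = 81.132

81.132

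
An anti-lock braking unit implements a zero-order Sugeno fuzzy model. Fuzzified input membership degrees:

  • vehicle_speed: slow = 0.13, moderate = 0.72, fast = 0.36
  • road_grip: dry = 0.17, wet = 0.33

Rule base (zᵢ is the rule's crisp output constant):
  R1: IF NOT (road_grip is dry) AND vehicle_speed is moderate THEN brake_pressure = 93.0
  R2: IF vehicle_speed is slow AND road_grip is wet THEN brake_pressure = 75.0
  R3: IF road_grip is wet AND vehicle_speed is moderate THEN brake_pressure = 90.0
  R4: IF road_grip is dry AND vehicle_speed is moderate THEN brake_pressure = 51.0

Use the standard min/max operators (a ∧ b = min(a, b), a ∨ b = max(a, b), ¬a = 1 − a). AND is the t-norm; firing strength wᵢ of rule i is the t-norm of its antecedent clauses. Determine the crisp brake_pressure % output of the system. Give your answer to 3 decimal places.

85.244

R1 (z=93.0): ¬dry=1−0.17=0.83, moderate=0.72; AND[min(a, b)] → w = 0.72
R2 (z=75.0): slow=0.13, wet=0.33; AND[min(a, b)] → w = 0.13
R3 (z=90.0): wet=0.33, moderate=0.72; AND[min(a, b)] → w = 0.33
R4 (z=51.0): dry=0.17, moderate=0.72; AND[min(a, b)] → w = 0.17
Weighted average = (0.72·93.0 + 0.13·75.0 + 0.33·90.0 + 0.17·51.0) / (0.72 + 0.13 + 0.33 + 0.17)
  = 115.0800 / 1.3500 = 85.244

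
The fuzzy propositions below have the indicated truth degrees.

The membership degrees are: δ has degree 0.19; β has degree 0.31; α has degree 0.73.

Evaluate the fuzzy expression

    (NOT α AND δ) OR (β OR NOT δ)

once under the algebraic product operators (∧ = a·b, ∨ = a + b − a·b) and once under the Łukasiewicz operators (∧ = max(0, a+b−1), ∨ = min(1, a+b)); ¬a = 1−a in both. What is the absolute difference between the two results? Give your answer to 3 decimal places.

0.124

Under algebraic product:
  NOT α = 1 − 0.7300 = 0.2700
  NOT α AND δ = a·b on (0.2700, 0.1900) = 0.0513
  NOT δ = 1 − 0.1900 = 0.8100
  β OR NOT δ = a + b − a·b on (0.3100, 0.8100) = 0.8689
  (NOT α AND δ) OR (β OR NOT δ) = a + b − a·b on (0.0513, 0.8689) = 0.8756
  → value = 0.8756
Under Łukasiewicz:
  NOT α = 1 − 0.73 = 0.27
  NOT α AND δ = max(0, a+b−1) on (0.27, 0.19) = 0.00
  NOT δ = 1 − 0.19 = 0.81
  β OR NOT δ = min(1, a+b) on (0.31, 0.81) = 1.00
  (NOT α AND δ) OR (β OR NOT δ) = min(1, a+b) on (0.00, 1.00) = 1.00
  → value = 1.0000
|0.8756 − 1.0000| = 0.124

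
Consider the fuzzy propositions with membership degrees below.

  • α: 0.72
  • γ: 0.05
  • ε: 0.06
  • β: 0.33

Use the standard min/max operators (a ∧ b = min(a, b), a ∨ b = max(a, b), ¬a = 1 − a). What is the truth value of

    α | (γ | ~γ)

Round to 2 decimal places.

0.95

~γ = 1 − 0.05 = 0.95
γ | ~γ = max(a, b) on (0.05, 0.95) = 0.95
α | (γ | ~γ) = max(a, b) on (0.72, 0.95) = 0.95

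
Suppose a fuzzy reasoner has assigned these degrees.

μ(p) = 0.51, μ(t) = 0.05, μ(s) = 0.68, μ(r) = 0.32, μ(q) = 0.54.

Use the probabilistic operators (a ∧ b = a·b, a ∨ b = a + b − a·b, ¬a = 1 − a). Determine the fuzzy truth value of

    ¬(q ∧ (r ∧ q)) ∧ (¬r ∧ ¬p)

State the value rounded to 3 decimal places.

0.302

r ∧ q = a·b on (0.3200, 0.5400) = 0.1728
q ∧ (r ∧ q) = a·b on (0.5400, 0.1728) = 0.0933
¬(q ∧ (r ∧ q)) = 1 − 0.0933 = 0.9067
¬r = 1 − 0.3200 = 0.6800
¬p = 1 − 0.5100 = 0.4900
¬r ∧ ¬p = a·b on (0.6800, 0.4900) = 0.3332
¬(q ∧ (r ∧ q)) ∧ (¬r ∧ ¬p) = a·b on (0.9067, 0.3332) = 0.3021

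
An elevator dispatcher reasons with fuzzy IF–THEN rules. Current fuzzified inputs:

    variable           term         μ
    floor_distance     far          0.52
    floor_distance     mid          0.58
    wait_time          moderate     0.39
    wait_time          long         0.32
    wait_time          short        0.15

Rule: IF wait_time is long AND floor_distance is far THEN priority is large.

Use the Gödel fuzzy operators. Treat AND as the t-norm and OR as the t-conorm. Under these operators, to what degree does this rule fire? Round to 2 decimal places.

firing strength: long=0.32, far=0.52; AND[min(a, b)] → w = 0.32

0.32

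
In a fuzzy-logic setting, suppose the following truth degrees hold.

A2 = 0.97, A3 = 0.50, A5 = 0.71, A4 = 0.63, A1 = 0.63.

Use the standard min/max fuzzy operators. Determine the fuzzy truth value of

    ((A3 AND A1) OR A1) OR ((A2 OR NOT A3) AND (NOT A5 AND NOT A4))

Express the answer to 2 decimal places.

A3 AND A1 = min(a, b) on (0.50, 0.63) = 0.50
(A3 AND A1) OR A1 = max(a, b) on (0.50, 0.63) = 0.63
NOT A3 = 1 − 0.50 = 0.50
A2 OR NOT A3 = max(a, b) on (0.97, 0.50) = 0.97
NOT A5 = 1 − 0.71 = 0.29
NOT A4 = 1 − 0.63 = 0.37
NOT A5 AND NOT A4 = min(a, b) on (0.29, 0.37) = 0.29
(A2 OR NOT A3) AND (NOT A5 AND NOT A4) = min(a, b) on (0.97, 0.29) = 0.29
((A3 AND A1) OR A1) OR ((A2 OR NOT A3) AND (NOT A5 AND NOT A4)) = max(a, b) on (0.63, 0.29) = 0.63

0.63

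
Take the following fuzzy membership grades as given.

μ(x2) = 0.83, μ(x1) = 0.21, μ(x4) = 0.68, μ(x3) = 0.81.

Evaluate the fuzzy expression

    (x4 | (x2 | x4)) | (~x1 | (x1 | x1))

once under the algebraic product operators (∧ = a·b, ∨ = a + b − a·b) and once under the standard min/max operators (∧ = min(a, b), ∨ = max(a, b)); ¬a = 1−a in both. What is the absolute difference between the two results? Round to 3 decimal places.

0.168

Under algebraic product:
  x2 | x4 = a + b − a·b on (0.8300, 0.6800) = 0.9456
  x4 | (x2 | x4) = a + b − a·b on (0.6800, 0.9456) = 0.9826
  ~x1 = 1 − 0.2100 = 0.7900
  x1 | x1 = a + b − a·b on (0.2100, 0.2100) = 0.3759
  ~x1 | (x1 | x1) = a + b − a·b on (0.7900, 0.3759) = 0.8689
  (x4 | (x2 | x4)) | (~x1 | (x1 | x1)) = a + b − a·b on (0.9826, 0.8689) = 0.9977
  → value = 0.9977
Under standard min/max:
  x2 | x4 = max(a, b) on (0.83, 0.68) = 0.83
  x4 | (x2 | x4) = max(a, b) on (0.68, 0.83) = 0.83
  ~x1 = 1 − 0.21 = 0.79
  x1 | x1 = max(a, b) on (0.21, 0.21) = 0.21
  ~x1 | (x1 | x1) = max(a, b) on (0.79, 0.21) = 0.79
  (x4 | (x2 | x4)) | (~x1 | (x1 | x1)) = max(a, b) on (0.83, 0.79) = 0.83
  → value = 0.8300
|0.9977 − 0.8300| = 0.168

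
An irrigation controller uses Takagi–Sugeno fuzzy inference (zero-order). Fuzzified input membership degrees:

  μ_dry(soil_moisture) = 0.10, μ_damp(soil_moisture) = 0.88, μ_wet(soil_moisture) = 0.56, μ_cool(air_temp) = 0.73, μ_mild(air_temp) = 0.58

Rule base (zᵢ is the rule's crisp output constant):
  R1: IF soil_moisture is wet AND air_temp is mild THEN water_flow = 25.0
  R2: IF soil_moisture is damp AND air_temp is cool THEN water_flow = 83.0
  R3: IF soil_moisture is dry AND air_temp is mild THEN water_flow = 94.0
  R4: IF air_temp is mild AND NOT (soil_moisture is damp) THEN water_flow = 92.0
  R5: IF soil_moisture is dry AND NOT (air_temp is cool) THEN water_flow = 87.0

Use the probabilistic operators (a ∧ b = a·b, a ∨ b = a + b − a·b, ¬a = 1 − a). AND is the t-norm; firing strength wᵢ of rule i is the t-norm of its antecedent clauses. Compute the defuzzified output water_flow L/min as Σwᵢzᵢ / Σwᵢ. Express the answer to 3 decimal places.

R1 (z=25.0): wet=0.56, mild=0.58; AND[a·b] → w = 0.3248
R2 (z=83.0): damp=0.88, cool=0.73; AND[a·b] → w = 0.6424
R3 (z=94.0): dry=0.10, mild=0.58; AND[a·b] → w = 0.0580
R4 (z=92.0): mild=0.58, ¬damp=1−0.88=0.12; AND[a·b] → w = 0.0696
R5 (z=87.0): dry=0.10, ¬cool=1−0.73=0.27; AND[a·b] → w = 0.0270
Weighted average = (0.3248·25.0 + 0.6424·83.0 + 0.0580·94.0 + 0.0696·92.0 + 0.0270·87.0) / (0.3248 + 0.6424 + 0.0580 + 0.0696 + 0.0270)
  = 75.6434 / 1.1218 = 67.430

67.430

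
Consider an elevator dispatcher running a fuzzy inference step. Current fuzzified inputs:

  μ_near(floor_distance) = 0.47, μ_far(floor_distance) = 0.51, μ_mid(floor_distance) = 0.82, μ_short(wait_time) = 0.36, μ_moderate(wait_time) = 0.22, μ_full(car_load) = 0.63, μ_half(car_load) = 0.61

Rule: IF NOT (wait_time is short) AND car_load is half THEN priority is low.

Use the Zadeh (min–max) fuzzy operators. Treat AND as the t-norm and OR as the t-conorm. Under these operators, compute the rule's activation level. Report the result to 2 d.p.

firing strength: ¬short=1−0.36=0.64, half=0.61; AND[min(a, b)] → w = 0.61

0.61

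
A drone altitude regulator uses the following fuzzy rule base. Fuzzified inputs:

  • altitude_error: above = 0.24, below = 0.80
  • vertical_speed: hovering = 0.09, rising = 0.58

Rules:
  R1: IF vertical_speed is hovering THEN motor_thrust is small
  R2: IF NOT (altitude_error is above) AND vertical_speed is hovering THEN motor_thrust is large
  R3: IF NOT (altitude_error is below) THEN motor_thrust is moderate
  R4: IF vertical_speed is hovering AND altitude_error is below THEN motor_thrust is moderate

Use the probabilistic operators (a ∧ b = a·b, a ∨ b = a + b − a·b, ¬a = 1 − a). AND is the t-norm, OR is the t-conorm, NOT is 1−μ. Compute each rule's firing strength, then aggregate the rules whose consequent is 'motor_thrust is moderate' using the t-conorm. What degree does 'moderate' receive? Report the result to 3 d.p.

R1: hovering=0.09 → w = 0.0900
R2: ¬above=1−0.24=0.76, hovering=0.09; AND[a·b] → w = 0.0684
R3: ¬below=1−0.80=0.20 → w = 0.2000
R4: hovering=0.09, below=0.80; AND[a·b] → w = 0.0720
Rules with consequent 'moderate': {R3, R4} → strengths 0.2000, 0.0720
Aggregate via t-conorm [a + b − a·b]: 0.2576

0.258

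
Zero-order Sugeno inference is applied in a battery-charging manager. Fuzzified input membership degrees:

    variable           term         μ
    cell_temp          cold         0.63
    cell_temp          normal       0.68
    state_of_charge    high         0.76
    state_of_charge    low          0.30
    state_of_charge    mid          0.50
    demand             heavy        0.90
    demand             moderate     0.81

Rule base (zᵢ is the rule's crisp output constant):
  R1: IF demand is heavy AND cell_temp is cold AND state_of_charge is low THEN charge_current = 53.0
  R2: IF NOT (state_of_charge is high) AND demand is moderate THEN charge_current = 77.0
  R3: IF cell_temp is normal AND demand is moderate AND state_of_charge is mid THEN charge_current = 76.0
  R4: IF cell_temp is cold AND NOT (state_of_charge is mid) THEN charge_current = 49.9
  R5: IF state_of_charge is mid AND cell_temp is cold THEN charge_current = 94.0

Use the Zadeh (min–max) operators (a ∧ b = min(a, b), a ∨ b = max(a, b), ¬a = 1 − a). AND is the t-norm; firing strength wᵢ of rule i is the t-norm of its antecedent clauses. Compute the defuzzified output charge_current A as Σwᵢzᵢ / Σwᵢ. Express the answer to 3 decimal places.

R1 (z=53.0): heavy=0.90, cold=0.63, low=0.30; AND[min(a, b)] → w = 0.30
R2 (z=77.0): ¬high=1−0.76=0.24, moderate=0.81; AND[min(a, b)] → w = 0.24
R3 (z=76.0): normal=0.68, moderate=0.81, mid=0.50; AND[min(a, b)] → w = 0.50
R4 (z=49.9): cold=0.63, ¬mid=1−0.50=0.50; AND[min(a, b)] → w = 0.50
R5 (z=94.0): mid=0.50, cold=0.63; AND[min(a, b)] → w = 0.50
Weighted average = (0.30·53.0 + 0.24·77.0 + 0.50·76.0 + 0.50·49.9 + 0.50·94.0) / (0.30 + 0.24 + 0.50 + 0.50 + 0.50)
  = 144.3300 / 2.0400 = 70.750

70.750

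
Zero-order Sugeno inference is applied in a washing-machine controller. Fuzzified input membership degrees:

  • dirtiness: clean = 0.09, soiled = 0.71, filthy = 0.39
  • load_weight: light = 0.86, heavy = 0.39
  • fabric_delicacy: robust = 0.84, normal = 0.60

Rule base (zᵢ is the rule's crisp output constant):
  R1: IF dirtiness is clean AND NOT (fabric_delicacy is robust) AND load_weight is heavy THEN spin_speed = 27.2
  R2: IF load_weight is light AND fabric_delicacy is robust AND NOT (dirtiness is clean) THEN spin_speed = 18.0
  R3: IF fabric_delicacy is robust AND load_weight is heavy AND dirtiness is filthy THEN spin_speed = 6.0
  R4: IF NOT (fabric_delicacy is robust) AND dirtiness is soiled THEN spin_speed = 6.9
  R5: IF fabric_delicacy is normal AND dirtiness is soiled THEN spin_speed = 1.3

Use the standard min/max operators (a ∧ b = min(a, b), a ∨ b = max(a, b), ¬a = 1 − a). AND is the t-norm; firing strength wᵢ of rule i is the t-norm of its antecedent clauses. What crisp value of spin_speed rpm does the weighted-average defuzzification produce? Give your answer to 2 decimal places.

R1 (z=27.2): clean=0.09, ¬robust=1−0.84=0.16, heavy=0.39; AND[min(a, b)] → w = 0.09
R2 (z=18.0): light=0.86, robust=0.84, ¬clean=1−0.09=0.91; AND[min(a, b)] → w = 0.84
R3 (z=6.0): robust=0.84, heavy=0.39, filthy=0.39; AND[min(a, b)] → w = 0.39
R4 (z=6.9): ¬robust=1−0.84=0.16, soiled=0.71; AND[min(a, b)] → w = 0.16
R5 (z=1.3): normal=0.60, soiled=0.71; AND[min(a, b)] → w = 0.60
Weighted average = (0.09·27.2 + 0.84·18.0 + 0.39·6.0 + 0.16·6.9 + 0.60·1.3) / (0.09 + 0.84 + 0.39 + 0.16 + 0.60)
  = 21.7920 / 2.0800 = 10.48

10.48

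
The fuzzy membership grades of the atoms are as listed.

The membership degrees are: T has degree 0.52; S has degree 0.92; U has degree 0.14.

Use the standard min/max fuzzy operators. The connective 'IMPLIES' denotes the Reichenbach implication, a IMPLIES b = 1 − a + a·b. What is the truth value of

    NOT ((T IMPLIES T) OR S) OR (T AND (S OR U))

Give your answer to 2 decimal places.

T IMPLIES T  [Reichenbach: 1 − a + a·b] with a=0.52, b=0.52 → 0.75
(T IMPLIES T) OR S = max(a, b) on (0.75, 0.92) = 0.92
NOT ((T IMPLIES T) OR S) = 1 − 0.92 = 0.08
S OR U = max(a, b) on (0.92, 0.14) = 0.92
T AND (S OR U) = min(a, b) on (0.52, 0.92) = 0.52
NOT ((T IMPLIES T) OR S) OR (T AND (S OR U)) = max(a, b) on (0.08, 0.52) = 0.52

0.52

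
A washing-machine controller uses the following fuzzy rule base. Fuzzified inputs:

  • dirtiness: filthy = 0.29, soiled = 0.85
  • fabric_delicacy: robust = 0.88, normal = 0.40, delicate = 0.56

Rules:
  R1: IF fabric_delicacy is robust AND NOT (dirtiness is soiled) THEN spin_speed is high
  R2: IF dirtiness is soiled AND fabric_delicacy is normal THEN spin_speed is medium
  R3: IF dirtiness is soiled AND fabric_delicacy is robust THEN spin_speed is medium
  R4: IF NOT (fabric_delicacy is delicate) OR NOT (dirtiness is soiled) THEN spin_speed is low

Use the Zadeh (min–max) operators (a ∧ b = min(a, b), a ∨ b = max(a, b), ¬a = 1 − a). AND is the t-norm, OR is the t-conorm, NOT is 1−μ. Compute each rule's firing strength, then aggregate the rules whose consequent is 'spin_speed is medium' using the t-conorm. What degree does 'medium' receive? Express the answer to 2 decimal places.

R1: robust=0.88, ¬soiled=1−0.85=0.15; AND[min(a, b)] → w = 0.15
R2: soiled=0.85, normal=0.40; AND[min(a, b)] → w = 0.40
R3: soiled=0.85, robust=0.88; AND[min(a, b)] → w = 0.85
R4: ¬delicate=1−0.56=0.44, ¬soiled=1−0.85=0.15; OR[max(a, b)] → w = 0.44
Rules with consequent 'medium': {R2, R3} → strengths 0.40, 0.85
Aggregate via t-conorm [max(a, b)]: 0.85

0.85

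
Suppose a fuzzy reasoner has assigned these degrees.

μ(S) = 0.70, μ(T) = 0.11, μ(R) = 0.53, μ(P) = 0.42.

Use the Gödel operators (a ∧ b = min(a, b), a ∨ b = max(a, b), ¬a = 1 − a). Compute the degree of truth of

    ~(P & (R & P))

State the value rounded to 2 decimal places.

0.58

R & P = min(a, b) on (0.53, 0.42) = 0.42
P & (R & P) = min(a, b) on (0.42, 0.42) = 0.42
~(P & (R & P)) = 1 − 0.42 = 0.58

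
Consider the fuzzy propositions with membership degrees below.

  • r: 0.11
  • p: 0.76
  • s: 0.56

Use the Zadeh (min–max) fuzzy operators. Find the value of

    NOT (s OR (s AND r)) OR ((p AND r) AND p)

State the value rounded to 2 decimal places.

s AND r = min(a, b) on (0.56, 0.11) = 0.11
s OR (s AND r) = max(a, b) on (0.56, 0.11) = 0.56
NOT (s OR (s AND r)) = 1 − 0.56 = 0.44
p AND r = min(a, b) on (0.76, 0.11) = 0.11
(p AND r) AND p = min(a, b) on (0.11, 0.76) = 0.11
NOT (s OR (s AND r)) OR ((p AND r) AND p) = max(a, b) on (0.44, 0.11) = 0.44

0.44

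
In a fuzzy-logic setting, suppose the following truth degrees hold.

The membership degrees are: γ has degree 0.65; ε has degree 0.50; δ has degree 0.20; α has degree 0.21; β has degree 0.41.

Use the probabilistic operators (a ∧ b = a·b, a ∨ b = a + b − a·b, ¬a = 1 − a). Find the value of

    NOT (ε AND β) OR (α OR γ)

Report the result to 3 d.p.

ε AND β = a·b on (0.5000, 0.4100) = 0.2050
NOT (ε AND β) = 1 − 0.2050 = 0.7950
α OR γ = a + b − a·b on (0.2100, 0.6500) = 0.7235
NOT (ε AND β) OR (α OR γ) = a + b − a·b on (0.7950, 0.7235) = 0.9433

0.943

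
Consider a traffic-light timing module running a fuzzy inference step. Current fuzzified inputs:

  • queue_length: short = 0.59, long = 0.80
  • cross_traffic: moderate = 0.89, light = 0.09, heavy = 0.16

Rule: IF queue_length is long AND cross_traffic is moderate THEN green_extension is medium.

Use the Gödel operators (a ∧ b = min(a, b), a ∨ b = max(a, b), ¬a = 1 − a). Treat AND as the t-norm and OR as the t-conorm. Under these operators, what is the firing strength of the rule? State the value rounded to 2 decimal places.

0.80

firing strength: long=0.80, moderate=0.89; AND[min(a, b)] → w = 0.80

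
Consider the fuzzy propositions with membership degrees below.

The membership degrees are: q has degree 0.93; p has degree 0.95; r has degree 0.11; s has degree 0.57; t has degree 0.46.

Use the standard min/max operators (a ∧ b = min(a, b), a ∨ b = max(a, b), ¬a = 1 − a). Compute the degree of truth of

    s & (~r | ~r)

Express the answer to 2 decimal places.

0.57

~r = 1 − 0.11 = 0.89
~r = 1 − 0.11 = 0.89
~r | ~r = max(a, b) on (0.89, 0.89) = 0.89
s & (~r | ~r) = min(a, b) on (0.57, 0.89) = 0.57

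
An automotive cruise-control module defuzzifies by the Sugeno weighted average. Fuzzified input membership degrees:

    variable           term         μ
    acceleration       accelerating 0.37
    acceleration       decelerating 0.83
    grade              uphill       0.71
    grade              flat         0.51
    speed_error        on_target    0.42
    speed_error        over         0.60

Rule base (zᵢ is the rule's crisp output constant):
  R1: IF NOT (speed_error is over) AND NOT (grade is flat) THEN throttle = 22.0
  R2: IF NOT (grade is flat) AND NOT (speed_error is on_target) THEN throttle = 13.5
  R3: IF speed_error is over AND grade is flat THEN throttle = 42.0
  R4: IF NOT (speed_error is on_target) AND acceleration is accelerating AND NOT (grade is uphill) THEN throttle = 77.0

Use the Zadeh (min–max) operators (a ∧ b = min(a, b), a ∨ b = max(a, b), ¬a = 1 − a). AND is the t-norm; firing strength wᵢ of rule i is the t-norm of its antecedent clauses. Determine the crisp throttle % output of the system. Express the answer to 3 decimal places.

R1 (z=22.0): ¬over=1−0.60=0.40, ¬flat=1−0.51=0.49; AND[min(a, b)] → w = 0.40
R2 (z=13.5): ¬flat=1−0.51=0.49, ¬on_target=1−0.42=0.58; AND[min(a, b)] → w = 0.49
R3 (z=42.0): over=0.60, flat=0.51; AND[min(a, b)] → w = 0.51
R4 (z=77.0): ¬on_target=1−0.42=0.58, accelerating=0.37, ¬uphill=1−0.71=0.29; AND[min(a, b)] → w = 0.29
Weighted average = (0.40·22.0 + 0.49·13.5 + 0.51·42.0 + 0.29·77.0) / (0.40 + 0.49 + 0.51 + 0.29)
  = 59.1650 / 1.6900 = 35.009

35.009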